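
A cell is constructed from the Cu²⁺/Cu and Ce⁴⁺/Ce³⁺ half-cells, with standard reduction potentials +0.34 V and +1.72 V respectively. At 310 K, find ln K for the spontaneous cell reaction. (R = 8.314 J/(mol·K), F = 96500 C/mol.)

ln K = 103.3

E°_cell = +1.72 − (+0.34) = 1.38 V, with n = 2 electrons transferred.
At equilibrium E = 0, so the Nernst equation gives ln K = nFE°/RT = (2)(96500)(1.38)/((8.314)(310)) = 103.34.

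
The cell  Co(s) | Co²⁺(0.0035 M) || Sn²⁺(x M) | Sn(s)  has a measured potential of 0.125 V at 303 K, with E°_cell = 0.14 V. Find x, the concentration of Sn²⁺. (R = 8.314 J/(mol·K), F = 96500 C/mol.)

0.0011 M

From the Nernst equation, ln Q = nF(E° − E)/RT = 2×96500×(0.14 − 0.125)/(8.314×303) = 1.149, so Q = 3.16.
With Q = [Co²⁺]/[Sn²⁺] and the known concentrations, [Sn²⁺] in the denominator gives [Sn²⁺] = 0.0011 M.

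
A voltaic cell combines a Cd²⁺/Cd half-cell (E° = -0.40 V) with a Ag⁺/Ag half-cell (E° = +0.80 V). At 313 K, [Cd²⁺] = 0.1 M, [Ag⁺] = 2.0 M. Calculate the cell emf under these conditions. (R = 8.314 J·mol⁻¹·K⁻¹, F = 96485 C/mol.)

1.25 V

The Ag⁺/Ag couple has the higher reduction potential and acts as the cathode, so E°_cell = +0.80 − (-0.40) = 1.20 V.
Balancing electrons gives n = 2; the reaction quotient is Q = [Cd²⁺]/[Ag⁺]^2 = 0.0250.
E = E° − (RT/nF) ln Q = 1.20 − (8.314×313)/(2×96485) × (-3.689) = 1.200 + 0.050 = 1.250 V.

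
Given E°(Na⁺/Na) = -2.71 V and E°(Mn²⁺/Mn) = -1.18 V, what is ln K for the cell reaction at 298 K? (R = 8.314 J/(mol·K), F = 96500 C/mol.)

E°_cell = -1.18 − (-2.71) = 1.53 V, with n = 2 electrons transferred.
At equilibrium E = 0, so the Nernst equation gives ln K = nFE°/RT = (2)(96500)(1.53)/((8.314)(298)) = 119.19.

ln K = 119.2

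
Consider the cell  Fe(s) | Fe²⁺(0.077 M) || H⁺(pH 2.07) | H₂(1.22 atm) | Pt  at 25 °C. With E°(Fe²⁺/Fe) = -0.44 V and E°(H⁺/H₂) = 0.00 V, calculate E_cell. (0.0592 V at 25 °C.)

The hydrogen couple is the cathode, so E°_cell = 0.44 V; n = 2.
[H⁺] = 10^(−2.07) = 0.0085 M, and Q = [Fe²⁺]·P(H₂) / [H⁺]^2 = 1300.
E = E° − (0.0592/2) log Q = 0.44 − (0.0592/2)(3.113) = 0.348 V.

0.35 V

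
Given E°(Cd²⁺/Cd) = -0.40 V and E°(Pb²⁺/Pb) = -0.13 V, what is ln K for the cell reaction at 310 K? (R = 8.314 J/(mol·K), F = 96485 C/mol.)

ln K = 20.2

E°_cell = -0.13 − (-0.40) = 0.27 V, with n = 2 electrons transferred.
At equilibrium E = 0, so the Nernst equation gives ln K = nFE°/RT = (2)(96485)(0.27)/((8.314)(310)) = 20.22.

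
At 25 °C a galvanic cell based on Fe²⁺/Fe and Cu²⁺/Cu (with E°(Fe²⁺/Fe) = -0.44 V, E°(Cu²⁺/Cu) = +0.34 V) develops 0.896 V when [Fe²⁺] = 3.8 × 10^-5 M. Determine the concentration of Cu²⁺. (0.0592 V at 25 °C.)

0.32 M

From the Nernst equation, log Q = n(E° − E)/0.0592 = 2(0.78 − 0.896)/0.0592 = -3.919, so Q = 1.21 × 10^-4.
With Q = [Fe²⁺]/[Cu²⁺] and the known concentrations, [Cu²⁺] in the denominator gives [Cu²⁺] = 0.32 M.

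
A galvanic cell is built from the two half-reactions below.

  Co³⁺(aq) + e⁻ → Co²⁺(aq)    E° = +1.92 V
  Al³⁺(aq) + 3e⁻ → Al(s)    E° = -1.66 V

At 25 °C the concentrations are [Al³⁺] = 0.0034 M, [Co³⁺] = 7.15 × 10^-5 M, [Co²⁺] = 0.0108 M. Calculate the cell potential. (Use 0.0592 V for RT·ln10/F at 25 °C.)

The Co³⁺/Co²⁺ couple has the higher reduction potential and acts as the cathode, so E°_cell = +1.92 − (-1.66) = 3.58 V.
Balancing electrons gives n = 3; the reaction quotient is Q = [Al³⁺]·[Co²⁺]^3/[Co³⁺]^3 = 1.17 × 10^4.
At 25 °C, E = E° − (0.0592/n) log Q = 3.58 − (0.0592/3)(4.069) = 3.580 − 0.080 = 3.500 V.

3.50 V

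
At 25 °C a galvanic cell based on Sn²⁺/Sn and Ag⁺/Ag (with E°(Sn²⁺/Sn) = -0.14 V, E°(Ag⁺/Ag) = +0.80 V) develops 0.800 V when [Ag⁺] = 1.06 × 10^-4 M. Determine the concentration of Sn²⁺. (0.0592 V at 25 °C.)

From the Nernst equation, log Q = n(E° − E)/0.0592 = 2(0.94 − 0.800)/0.0592 = 4.730, so Q = 5.37 × 10^4.
With Q = [Sn²⁺]/[Ag⁺]^2 and the known concentrations, [Sn²⁺] in the numerator gives [Sn²⁺] = 6 × 10^-4 M.

6 × 10^-4 M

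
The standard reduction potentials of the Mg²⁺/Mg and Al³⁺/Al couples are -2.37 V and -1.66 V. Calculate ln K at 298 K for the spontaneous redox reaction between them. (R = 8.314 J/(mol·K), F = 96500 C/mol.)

ln K = 165.9

E°_cell = -1.66 − (-2.37) = 0.71 V, with n = 6 electrons transferred.
At equilibrium E = 0, so the Nernst equation gives ln K = nFE°/RT = (6)(96500)(0.71)/((8.314)(298)) = 165.92.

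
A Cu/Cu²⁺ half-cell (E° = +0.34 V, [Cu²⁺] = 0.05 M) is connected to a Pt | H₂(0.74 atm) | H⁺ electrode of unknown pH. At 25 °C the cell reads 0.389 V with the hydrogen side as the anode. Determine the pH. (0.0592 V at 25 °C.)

E°_cell = 0.34 V and n = 2.
log Q = n(E° − E)/0.0592 = 2×(0.34 − 0.389)/0.0592 = -1.655.
With Q = [H⁺]^2 / ([Cu²⁺]·P(H₂)), solving for [H⁺] gives log[H⁺] = -1.544, so pH = 1.54.

pH = 1.54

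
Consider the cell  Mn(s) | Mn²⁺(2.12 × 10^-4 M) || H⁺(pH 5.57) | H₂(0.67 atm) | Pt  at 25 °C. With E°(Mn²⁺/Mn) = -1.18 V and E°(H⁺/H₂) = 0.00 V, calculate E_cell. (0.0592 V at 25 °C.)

The hydrogen couple is the cathode, so E°_cell = 1.18 V; n = 2.
[H⁺] = 10^(−5.57) = 2.7 × 10^-6 M, and Q = [Mn²⁺]·P(H₂) / [H⁺]^2 = 1.96 × 10^7.
E = E° − (0.0592/2) log Q = 1.18 − (0.0592/2)(7.292) = 0.964 V.

0.96 V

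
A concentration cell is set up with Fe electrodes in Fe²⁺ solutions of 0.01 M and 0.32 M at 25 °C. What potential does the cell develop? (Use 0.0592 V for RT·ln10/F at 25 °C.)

0.045 V

Both half-cells are Fe²⁺/Fe, so E°_cell = 0. The concentrated side is the cathode; the cell reaction moves Fe²⁺ from high to low concentration with n = 2.
Q = [Fe²⁺]_dilute/[Fe²⁺]_conc = 0.01/0.32 = 0.0312.
E = 0 − (0.0592/2) log Q = −(0.0592/2)(-1.505) = 0.0445 V.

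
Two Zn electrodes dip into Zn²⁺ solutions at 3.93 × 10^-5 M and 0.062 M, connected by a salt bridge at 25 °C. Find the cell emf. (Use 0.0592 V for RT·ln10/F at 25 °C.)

0.095 V

Both half-cells are Zn²⁺/Zn, so E°_cell = 0. The concentrated side is the cathode; the cell reaction moves Zn²⁺ from high to low concentration with n = 2.
Q = [Zn²⁺]_dilute/[Zn²⁺]_conc = 3.93 × 10^-5/0.062 = 6.34 × 10^-4.
E = 0 − (0.0592/2) log Q = −(0.0592/2)(-3.198) = 0.0947 V.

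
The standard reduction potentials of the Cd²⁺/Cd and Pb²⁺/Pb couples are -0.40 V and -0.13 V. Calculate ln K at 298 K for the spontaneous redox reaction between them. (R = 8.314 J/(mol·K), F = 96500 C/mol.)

E°_cell = -0.13 − (-0.40) = 0.27 V, with n = 2 electrons transferred.
At equilibrium E = 0, so the Nernst equation gives ln K = nFE°/RT = (2)(96500)(0.27)/((8.314)(298)) = 21.03.

ln K = 21.0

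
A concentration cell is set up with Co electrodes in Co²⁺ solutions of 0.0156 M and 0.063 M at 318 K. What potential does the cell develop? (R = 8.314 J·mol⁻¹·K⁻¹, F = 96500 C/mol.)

0.019 V

Both half-cells are Co²⁺/Co, so E°_cell = 0. The concentrated side is the cathode; the cell reaction moves Co²⁺ from high to low concentration with n = 2.
Q = [Co²⁺]_dilute/[Co²⁺]_conc = 0.0156/0.063 = 0.248.
E = 0 − (RT/nF) ln Q = −((8.314×318)/(2×96500))(-1.396) = 0.0191 V.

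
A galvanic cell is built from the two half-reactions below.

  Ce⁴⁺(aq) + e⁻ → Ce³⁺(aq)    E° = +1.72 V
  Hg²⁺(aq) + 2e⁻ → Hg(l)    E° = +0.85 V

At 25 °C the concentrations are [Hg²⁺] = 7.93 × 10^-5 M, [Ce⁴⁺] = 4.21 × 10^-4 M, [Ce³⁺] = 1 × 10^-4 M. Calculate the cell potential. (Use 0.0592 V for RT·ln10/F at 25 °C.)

1.03 V

The Ce⁴⁺/Ce³⁺ couple has the higher reduction potential and acts as the cathode, so E°_cell = +1.72 − (+0.85) = 0.87 V.
Balancing electrons gives n = 2; the reaction quotient is Q = [Hg²⁺]·[Ce³⁺]^2/[Ce⁴⁺]^2 = 4.47 × 10^-6.
At 25 °C, E = E° − (0.0592/n) log Q = 0.87 − (0.0592/2)(-5.349) = 0.870 + 0.158 = 1.028 V.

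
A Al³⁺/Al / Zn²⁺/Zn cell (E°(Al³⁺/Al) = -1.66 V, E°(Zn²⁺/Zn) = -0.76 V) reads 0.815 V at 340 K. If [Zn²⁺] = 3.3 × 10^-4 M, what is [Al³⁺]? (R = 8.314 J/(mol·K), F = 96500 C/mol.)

0.036 M

From the Nernst equation, ln Q = nF(E° − E)/RT = 6×96500×(0.90 − 0.815)/(8.314×340) = 17.410, so Q = 3.64 × 10^7.
With Q = [Al³⁺]^2/[Zn²⁺]^3 and the known concentrations, [Al³⁺]^2 in the numerator gives [Al³⁺] = 0.036 M.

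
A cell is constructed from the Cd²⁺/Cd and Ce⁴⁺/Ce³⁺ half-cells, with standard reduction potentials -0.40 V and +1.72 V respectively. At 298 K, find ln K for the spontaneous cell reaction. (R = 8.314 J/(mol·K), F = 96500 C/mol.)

E°_cell = +1.72 − (-0.40) = 2.12 V, with n = 2 electrons transferred.
At equilibrium E = 0, so the Nernst equation gives ln K = nFE°/RT = (2)(96500)(2.12)/((8.314)(298)) = 165.15.

ln K = 165.1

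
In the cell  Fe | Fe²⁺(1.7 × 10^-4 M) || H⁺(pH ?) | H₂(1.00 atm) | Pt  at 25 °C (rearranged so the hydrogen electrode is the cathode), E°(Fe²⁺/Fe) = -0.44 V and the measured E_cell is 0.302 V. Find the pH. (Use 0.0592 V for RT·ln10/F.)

pH = 4.22

E°_cell = 0.44 V and n = 2.
log Q = n(E° − E)/0.0592 = 2×(0.44 − 0.302)/0.0592 = 4.662.
With Q = [Fe²⁺]·P(H₂) / [H⁺]^2, solving for [H⁺] gives log[H⁺] = -4.216, so pH = 4.22.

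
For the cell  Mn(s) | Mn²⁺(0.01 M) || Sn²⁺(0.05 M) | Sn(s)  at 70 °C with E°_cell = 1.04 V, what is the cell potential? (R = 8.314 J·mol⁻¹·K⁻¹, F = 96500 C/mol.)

1.06 V

Balancing electrons gives n = 2; the reaction quotient is Q = [Mn²⁺]/[Sn²⁺] = 0.200.
E = E° − (RT/nF) ln Q = 1.04 − (8.314×343)/(2×96500) × (-1.609) = 1.040 + 0.024 = 1.064 V.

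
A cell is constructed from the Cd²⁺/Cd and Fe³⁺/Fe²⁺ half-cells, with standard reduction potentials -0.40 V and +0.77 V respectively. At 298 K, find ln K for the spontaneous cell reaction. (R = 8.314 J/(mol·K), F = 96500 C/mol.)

E°_cell = +0.77 − (-0.40) = 1.17 V, with n = 2 electrons transferred.
At equilibrium E = 0, so the Nernst equation gives ln K = nFE°/RT = (2)(96500)(1.17)/((8.314)(298)) = 91.14.

ln K = 91.1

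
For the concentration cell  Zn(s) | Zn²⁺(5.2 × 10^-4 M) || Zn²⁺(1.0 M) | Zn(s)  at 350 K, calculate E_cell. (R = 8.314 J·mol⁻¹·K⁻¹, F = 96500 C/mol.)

0.11 V

Both half-cells are Zn²⁺/Zn, so E°_cell = 0. The concentrated side is the cathode; the cell reaction moves Zn²⁺ from high to low concentration with n = 2.
Q = [Zn²⁺]_dilute/[Zn²⁺]_conc = 5.2 × 10^-4/1.0 = 5.2 × 10^-4.
E = 0 − (RT/nF) ln Q = −((8.314×350)/(2×96500))(-7.562) = 0.1140 V.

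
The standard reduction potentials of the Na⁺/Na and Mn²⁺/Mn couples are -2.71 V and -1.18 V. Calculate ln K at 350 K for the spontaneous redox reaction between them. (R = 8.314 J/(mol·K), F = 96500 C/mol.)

ln K = 101.5

E°_cell = -1.18 − (-2.71) = 1.53 V, with n = 2 electrons transferred.
At equilibrium E = 0, so the Nernst equation gives ln K = nFE°/RT = (2)(96500)(1.53)/((8.314)(350)) = 101.48.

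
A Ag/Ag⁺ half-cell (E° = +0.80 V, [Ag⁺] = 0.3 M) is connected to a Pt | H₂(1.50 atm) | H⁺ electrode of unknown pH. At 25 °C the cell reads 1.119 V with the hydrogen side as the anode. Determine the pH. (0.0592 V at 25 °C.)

pH = 5.82

E°_cell = 0.80 V and n = 2.
log Q = n(E° − E)/0.0592 = 2×(0.80 − 1.119)/0.0592 = -10.777.
With Q = [H⁺]^2 / ([Ag⁺]^2·P(H₂)), solving for [H⁺] gives log[H⁺] = -5.823, so pH = 5.82.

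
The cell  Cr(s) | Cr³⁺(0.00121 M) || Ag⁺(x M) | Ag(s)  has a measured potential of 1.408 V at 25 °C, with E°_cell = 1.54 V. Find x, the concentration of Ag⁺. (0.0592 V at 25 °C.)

6.3 × 10^-4 M

From the Nernst equation, log Q = n(E° − E)/0.0592 = 3(1.54 − 1.408)/0.0592 = 6.689, so Q = 4.89 × 10^6.
With Q = [Cr³⁺]/[Ag⁺]^3 and the known concentrations, [Ag⁺]^3 in the denominator gives [Ag⁺] = 6.3 × 10^-4 M.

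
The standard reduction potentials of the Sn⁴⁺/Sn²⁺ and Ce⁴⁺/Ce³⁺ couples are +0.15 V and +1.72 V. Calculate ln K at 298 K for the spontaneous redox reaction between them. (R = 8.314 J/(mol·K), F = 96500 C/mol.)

E°_cell = +1.72 − (+0.15) = 1.57 V, with n = 2 electrons transferred.
At equilibrium E = 0, so the Nernst equation gives ln K = nFE°/RT = (2)(96500)(1.57)/((8.314)(298)) = 122.30.

ln K = 122.3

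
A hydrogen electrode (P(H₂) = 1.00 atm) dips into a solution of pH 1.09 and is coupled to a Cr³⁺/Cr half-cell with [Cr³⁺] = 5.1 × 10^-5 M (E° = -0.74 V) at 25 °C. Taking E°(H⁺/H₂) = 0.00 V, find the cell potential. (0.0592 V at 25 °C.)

0.76 V

The hydrogen couple is the cathode, so E°_cell = 0.74 V; n = 6.
[H⁺] = 10^(−1.09) = 0.081 M, and Q = [Cr³⁺]^2·P(H₂)^3 / [H⁺]^6 = 0.00902.
E = E° − (0.0592/6) log Q = 0.74 − (0.0592/6)(-2.045) = 0.760 V.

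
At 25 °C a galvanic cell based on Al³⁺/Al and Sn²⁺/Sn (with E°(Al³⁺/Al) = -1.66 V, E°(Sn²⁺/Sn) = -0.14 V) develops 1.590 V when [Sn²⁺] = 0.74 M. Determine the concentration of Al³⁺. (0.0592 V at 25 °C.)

From the Nernst equation, log Q = n(E° − E)/0.0592 = 6(1.52 − 1.590)/0.0592 = -7.095, so Q = 8.04 × 10^-8.
With Q = [Al³⁺]^2/[Sn²⁺]^3 and the known concentrations, [Al³⁺]^2 in the numerator gives [Al³⁺] = 1.8 × 10^-4 M.

1.8 × 10^-4 M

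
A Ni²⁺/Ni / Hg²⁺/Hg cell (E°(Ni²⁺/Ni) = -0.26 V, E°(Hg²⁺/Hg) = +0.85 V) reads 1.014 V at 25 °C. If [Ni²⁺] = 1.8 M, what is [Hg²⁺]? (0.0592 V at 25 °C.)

0.001 M

From the Nernst equation, log Q = n(E° − E)/0.0592 = 2(1.11 − 1.014)/0.0592 = 3.243, so Q = 1750.
With Q = [Ni²⁺]/[Hg²⁺] and the known concentrations, [Hg²⁺] in the denominator gives [Hg²⁺] = 0.001 M.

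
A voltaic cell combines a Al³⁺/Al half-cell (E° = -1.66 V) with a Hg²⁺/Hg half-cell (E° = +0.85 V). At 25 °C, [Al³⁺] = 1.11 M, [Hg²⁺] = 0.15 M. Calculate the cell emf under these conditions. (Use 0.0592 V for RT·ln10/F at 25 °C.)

The Hg²⁺/Hg couple has the higher reduction potential and acts as the cathode, so E°_cell = +0.85 − (-1.66) = 2.51 V.
Balancing electrons gives n = 6; the reaction quotient is Q = [Al³⁺]^2/[Hg²⁺]^3 = 365.
At 25 °C, E = E° − (0.0592/n) log Q = 2.51 − (0.0592/6)(2.562) = 2.510 − 0.025 = 2.485 V.

2.48 V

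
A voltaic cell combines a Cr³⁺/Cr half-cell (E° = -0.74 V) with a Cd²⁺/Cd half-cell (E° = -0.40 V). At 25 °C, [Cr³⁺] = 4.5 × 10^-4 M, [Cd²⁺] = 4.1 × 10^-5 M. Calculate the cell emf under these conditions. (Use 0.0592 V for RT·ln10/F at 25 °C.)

0.276 V

The Cd²⁺/Cd couple has the higher reduction potential and acts as the cathode, so E°_cell = -0.40 − (-0.74) = 0.34 V.
Balancing electrons gives n = 6; the reaction quotient is Q = [Cr³⁺]^2/[Cd²⁺]^3 = 2.94 × 10^6.
At 25 °C, E = E° − (0.0592/n) log Q = 0.34 − (0.0592/6)(6.468) = 0.340 − 0.064 = 0.276 V.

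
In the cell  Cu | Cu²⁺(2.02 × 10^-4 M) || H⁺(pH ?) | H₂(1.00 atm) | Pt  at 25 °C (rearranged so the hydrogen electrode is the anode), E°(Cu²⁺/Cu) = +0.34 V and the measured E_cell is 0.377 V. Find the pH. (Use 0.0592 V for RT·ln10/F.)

pH = 2.47

E°_cell = 0.34 V and n = 2.
log Q = n(E° − E)/0.0592 = 2×(0.34 − 0.377)/0.0592 = -1.250.
With Q = [H⁺]^2 / ([Cu²⁺]·P(H₂)), solving for [H⁺] gives log[H⁺] = -2.472, so pH = 2.47.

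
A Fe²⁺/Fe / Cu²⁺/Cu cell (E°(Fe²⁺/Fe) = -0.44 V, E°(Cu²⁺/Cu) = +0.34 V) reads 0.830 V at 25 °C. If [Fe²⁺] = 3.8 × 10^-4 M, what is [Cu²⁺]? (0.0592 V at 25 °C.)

0.019 M

From the Nernst equation, log Q = n(E° − E)/0.0592 = 2(0.78 − 0.830)/0.0592 = -1.689, so Q = 0.0205.
With Q = [Fe²⁺]/[Cu²⁺] and the known concentrations, [Cu²⁺] in the denominator gives [Cu²⁺] = 0.019 M.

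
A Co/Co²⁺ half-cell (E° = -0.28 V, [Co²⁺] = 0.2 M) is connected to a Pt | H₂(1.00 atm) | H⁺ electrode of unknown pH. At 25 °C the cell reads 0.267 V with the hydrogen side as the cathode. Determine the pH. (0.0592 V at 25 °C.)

E°_cell = 0.28 V and n = 2.
log Q = n(E° − E)/0.0592 = 2×(0.28 − 0.267)/0.0592 = 0.439.
With Q = [Co²⁺]·P(H₂) / [H⁺]^2, solving for [H⁺] gives log[H⁺] = -0.569, so pH = 0.57.

pH = 0.57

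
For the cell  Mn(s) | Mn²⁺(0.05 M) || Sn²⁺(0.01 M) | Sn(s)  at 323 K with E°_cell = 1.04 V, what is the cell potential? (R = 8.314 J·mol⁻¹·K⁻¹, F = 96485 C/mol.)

Balancing electrons gives n = 2; the reaction quotient is Q = [Mn²⁺]/[Sn²⁺] = 5.00.
E = E° − (RT/nF) ln Q = 1.04 − (8.314×323)/(2×96485) × (1.609) = 1.040 − 0.022 = 1.018 V.

1.02 V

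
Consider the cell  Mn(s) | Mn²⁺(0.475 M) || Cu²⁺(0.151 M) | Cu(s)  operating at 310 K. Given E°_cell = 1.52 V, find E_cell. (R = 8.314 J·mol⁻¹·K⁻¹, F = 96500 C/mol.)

Balancing electrons gives n = 2; the reaction quotient is Q = [Mn²⁺]/[Cu²⁺] = 3.15.
E = E° − (RT/nF) ln Q = 1.52 − (8.314×310)/(2×96500) × (1.146) = 1.520 − 0.015 = 1.505 V.

1.50 V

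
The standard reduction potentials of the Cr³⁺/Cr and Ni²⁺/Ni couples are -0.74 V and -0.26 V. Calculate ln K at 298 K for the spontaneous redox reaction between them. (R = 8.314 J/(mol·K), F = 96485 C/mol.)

ln K = 112.2

E°_cell = -0.26 − (-0.74) = 0.48 V, with n = 6 electrons transferred.
At equilibrium E = 0, so the Nernst equation gives ln K = nFE°/RT = (6)(96485)(0.48)/((8.314)(298)) = 112.16.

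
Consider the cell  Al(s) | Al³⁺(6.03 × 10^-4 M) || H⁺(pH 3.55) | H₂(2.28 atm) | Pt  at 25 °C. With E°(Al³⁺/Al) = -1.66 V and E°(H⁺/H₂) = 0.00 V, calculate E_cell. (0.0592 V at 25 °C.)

1.50 V

The hydrogen couple is the cathode, so E°_cell = 1.66 V; n = 6.
[H⁺] = 10^(−3.55) = 2.8 × 10^-4 M, and Q = [Al³⁺]^2·P(H₂)^3 / [H⁺]^6 = 8.6 × 10^15.
E = E° − (0.0592/6) log Q = 1.66 − (0.0592/6)(15.934) = 1.503 V.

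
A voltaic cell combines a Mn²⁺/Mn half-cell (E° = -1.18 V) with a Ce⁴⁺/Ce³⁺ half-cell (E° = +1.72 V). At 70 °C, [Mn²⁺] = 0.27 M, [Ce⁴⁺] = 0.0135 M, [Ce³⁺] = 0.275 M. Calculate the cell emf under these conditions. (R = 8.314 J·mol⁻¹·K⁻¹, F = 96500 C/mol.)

The Ce⁴⁺/Ce³⁺ couple has the higher reduction potential and acts as the cathode, so E°_cell = +1.72 − (-1.18) = 2.90 V.
Balancing electrons gives n = 2; the reaction quotient is Q = [Mn²⁺]·[Ce³⁺]^2/[Ce⁴⁺]^2 = 112.
E = E° − (RT/nF) ln Q = 2.90 − (8.314×343)/(2×96500) × (4.719) = 2.900 − 0.070 = 2.830 V.

2.83 V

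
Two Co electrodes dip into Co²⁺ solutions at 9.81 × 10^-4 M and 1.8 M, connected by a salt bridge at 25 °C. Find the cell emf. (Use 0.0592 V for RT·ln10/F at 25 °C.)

Both half-cells are Co²⁺/Co, so E°_cell = 0. The concentrated side is the cathode; the cell reaction moves Co²⁺ from high to low concentration with n = 2.
Q = [Co²⁺]_dilute/[Co²⁺]_conc = 9.81 × 10^-4/1.8 = 5.45 × 10^-4.
E = 0 − (0.0592/2) log Q = −(0.0592/2)(-3.264) = 0.0966 V.

0.097 V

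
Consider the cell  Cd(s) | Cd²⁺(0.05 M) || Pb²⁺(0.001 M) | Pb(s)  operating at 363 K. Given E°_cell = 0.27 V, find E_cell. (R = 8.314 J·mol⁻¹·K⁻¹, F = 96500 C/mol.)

Balancing electrons gives n = 2; the reaction quotient is Q = [Cd²⁺]/[Pb²⁺] = 50.0.
E = E° − (RT/nF) ln Q = 0.27 − (8.314×363)/(2×96500) × (3.912) = 0.270 − 0.061 = 0.209 V.

0.209 V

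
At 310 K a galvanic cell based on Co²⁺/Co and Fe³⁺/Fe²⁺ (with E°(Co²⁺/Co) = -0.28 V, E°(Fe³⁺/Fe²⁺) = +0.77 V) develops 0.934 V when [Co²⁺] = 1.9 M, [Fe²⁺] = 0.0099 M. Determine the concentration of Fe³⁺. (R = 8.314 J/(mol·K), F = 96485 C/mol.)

From the Nernst equation, ln Q = nF(E° − E)/RT = 2×96485×(1.05 − 0.934)/(8.314×310) = 8.685, so Q = 5910.
With Q = [Co²⁺]·[Fe²⁺]^2/[Fe³⁺]^2 and the known concentrations, [Fe³⁺]^2 in the denominator gives [Fe³⁺] = 1.8 × 10^-4 M.

1.8 × 10^-4 M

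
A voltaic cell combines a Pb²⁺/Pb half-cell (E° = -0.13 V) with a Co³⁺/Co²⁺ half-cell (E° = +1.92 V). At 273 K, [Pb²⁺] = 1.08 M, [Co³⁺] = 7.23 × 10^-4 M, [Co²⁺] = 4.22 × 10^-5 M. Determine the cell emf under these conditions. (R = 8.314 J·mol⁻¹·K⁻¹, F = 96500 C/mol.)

The Co³⁺/Co²⁺ couple has the higher reduction potential and acts as the cathode, so E°_cell = +1.92 − (-0.13) = 2.05 V.
Balancing electrons gives n = 2; the reaction quotient is Q = [Pb²⁺]·[Co²⁺]^2/[Co³⁺]^2 = 0.00368.
E = E° − (RT/nF) ln Q = 2.05 − (8.314×273)/(2×96500) × (-5.605) = 2.050 + 0.066 = 2.116 V.

2.12 V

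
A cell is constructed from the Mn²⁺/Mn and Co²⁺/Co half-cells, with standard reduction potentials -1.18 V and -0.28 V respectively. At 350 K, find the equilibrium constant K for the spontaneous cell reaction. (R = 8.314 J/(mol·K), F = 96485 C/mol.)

8.3 × 10^25

E°_cell = -0.28 − (-1.18) = 0.90 V, with n = 2 electrons transferred.
At equilibrium E = 0, so the Nernst equation gives ln K = nFE°/RT = (2)(96485)(0.90)/((8.314)(350)) = 59.68.
K = e^59.68 = 8.3 × 10^25.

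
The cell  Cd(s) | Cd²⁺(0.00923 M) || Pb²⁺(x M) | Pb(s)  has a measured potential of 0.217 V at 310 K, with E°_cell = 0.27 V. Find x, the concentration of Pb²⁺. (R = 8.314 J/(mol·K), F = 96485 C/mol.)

1.7 × 10^-4 M

From the Nernst equation, ln Q = nF(E° − E)/RT = 2×96485×(0.27 − 0.217)/(8.314×310) = 3.968, so Q = 52.9.
With Q = [Cd²⁺]/[Pb²⁺] and the known concentrations, [Pb²⁺] in the denominator gives [Pb²⁺] = 1.7 × 10^-4 M.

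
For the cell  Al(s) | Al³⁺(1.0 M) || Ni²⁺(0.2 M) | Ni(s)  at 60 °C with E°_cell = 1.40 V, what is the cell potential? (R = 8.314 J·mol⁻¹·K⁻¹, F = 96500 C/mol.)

Balancing electrons gives n = 6; the reaction quotient is Q = [Al³⁺]^2/[Ni²⁺]^3 = 125.
E = E° − (RT/nF) ln Q = 1.40 − (8.314×333)/(6×96500) × (4.828) = 1.400 − 0.023 = 1.377 V.

1.38 V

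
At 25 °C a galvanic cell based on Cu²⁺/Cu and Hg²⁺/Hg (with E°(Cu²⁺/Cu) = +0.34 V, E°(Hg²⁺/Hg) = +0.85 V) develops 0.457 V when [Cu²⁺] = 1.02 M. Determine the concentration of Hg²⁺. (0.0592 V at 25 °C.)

0.017 M

From the Nernst equation, log Q = n(E° − E)/0.0592 = 2(0.51 − 0.457)/0.0592 = 1.791, so Q = 61.7.
With Q = [Cu²⁺]/[Hg²⁺] and the known concentrations, [Hg²⁺] in the denominator gives [Hg²⁺] = 0.017 M.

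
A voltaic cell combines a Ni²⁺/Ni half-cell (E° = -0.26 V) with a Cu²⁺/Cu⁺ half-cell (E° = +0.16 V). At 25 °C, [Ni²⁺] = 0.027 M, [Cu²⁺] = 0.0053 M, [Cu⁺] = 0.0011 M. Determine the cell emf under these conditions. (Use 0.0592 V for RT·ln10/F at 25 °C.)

0.507 V

The Cu²⁺/Cu⁺ couple has the higher reduction potential and acts as the cathode, so E°_cell = +0.16 − (-0.26) = 0.42 V.
Balancing electrons gives n = 2; the reaction quotient is Q = [Ni²⁺]·[Cu⁺]^2/[Cu²⁺]^2 = 0.00116.
At 25 °C, E = E° − (0.0592/n) log Q = 0.42 − (0.0592/2)(-2.934) = 0.420 + 0.087 = 0.507 V.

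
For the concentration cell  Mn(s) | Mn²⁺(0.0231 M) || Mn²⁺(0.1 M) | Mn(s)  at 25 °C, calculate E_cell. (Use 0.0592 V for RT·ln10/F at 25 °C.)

0.019 V

Both half-cells are Mn²⁺/Mn, so E°_cell = 0. The concentrated side is the cathode; the cell reaction moves Mn²⁺ from high to low concentration with n = 2.
Q = [Mn²⁺]_dilute/[Mn²⁺]_conc = 0.0231/0.1 = 0.231.
E = 0 − (0.0592/2) log Q = −(0.0592/2)(-0.636) = 0.0188 V.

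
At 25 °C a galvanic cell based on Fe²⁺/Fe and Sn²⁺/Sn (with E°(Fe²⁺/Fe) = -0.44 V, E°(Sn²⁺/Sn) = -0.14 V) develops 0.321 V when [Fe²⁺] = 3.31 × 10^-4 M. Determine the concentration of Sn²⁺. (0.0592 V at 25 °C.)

From the Nernst equation, log Q = n(E° − E)/0.0592 = 2(0.30 − 0.321)/0.0592 = -0.709, so Q = 0.195.
With Q = [Fe²⁺]/[Sn²⁺] and the known concentrations, [Sn²⁺] in the denominator gives [Sn²⁺] = 0.0017 M.

0.0017 M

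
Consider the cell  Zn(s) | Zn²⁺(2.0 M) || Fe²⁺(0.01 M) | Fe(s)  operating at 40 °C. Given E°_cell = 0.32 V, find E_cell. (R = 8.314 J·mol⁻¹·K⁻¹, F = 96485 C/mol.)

0.249 V

Balancing electrons gives n = 2; the reaction quotient is Q = [Zn²⁺]/[Fe²⁺] = 200.
E = E° − (RT/nF) ln Q = 0.32 − (8.314×313)/(2×96485) × (5.298) = 0.320 − 0.071 = 0.249 V.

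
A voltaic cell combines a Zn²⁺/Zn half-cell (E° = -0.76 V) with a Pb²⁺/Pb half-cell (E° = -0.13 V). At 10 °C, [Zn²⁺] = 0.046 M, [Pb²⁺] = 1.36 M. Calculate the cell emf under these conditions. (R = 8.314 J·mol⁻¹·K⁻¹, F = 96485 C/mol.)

The Pb²⁺/Pb couple has the higher reduction potential and acts as the cathode, so E°_cell = -0.13 − (-0.76) = 0.63 V.
Balancing electrons gives n = 2; the reaction quotient is Q = [Zn²⁺]/[Pb²⁺] = 0.0338.
E = E° − (RT/nF) ln Q = 0.63 − (8.314×283)/(2×96485) × (-3.387) = 0.630 + 0.041 = 0.671 V.

0.671 V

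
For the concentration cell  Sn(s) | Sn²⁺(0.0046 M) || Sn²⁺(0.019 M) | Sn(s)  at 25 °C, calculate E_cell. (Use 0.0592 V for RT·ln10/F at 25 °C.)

0.018 V

Both half-cells are Sn²⁺/Sn, so E°_cell = 0. The concentrated side is the cathode; the cell reaction moves Sn²⁺ from high to low concentration with n = 2.
Q = [Sn²⁺]_dilute/[Sn²⁺]_conc = 0.0046/0.019 = 0.242.
E = 0 − (0.0592/2) log Q = −(0.0592/2)(-0.616) = 0.0182 V.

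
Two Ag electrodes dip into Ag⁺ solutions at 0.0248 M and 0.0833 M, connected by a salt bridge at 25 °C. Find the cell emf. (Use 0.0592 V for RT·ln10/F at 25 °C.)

Both half-cells are Ag⁺/Ag, so E°_cell = 0. The concentrated side is the cathode; the cell reaction moves Ag⁺ from high to low concentration with n = 1.
Q = [Ag⁺]_dilute/[Ag⁺]_conc = 0.0248/0.0833 = 0.298.
E = 0 − (0.0592/1) log Q = −(0.0592/1)(-0.526) = 0.0311 V.

0.031 V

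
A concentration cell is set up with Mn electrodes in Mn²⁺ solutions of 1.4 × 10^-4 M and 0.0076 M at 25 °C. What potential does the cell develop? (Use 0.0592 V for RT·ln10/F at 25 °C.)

Both half-cells are Mn²⁺/Mn, so E°_cell = 0. The concentrated side is the cathode; the cell reaction moves Mn²⁺ from high to low concentration with n = 2.
Q = [Mn²⁺]_dilute/[Mn²⁺]_conc = 1.4 × 10^-4/0.0076 = 0.0184.
E = 0 − (0.0592/2) log Q = −(0.0592/2)(-1.735) = 0.0514 V.

0.051 V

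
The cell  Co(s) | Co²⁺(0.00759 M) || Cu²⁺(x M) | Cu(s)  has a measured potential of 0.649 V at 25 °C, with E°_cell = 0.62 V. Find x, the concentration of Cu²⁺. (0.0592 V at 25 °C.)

From the Nernst equation, log Q = n(E° − E)/0.0592 = 2(0.62 − 0.649)/0.0592 = -0.980, so Q = 0.105.
With Q = [Co²⁺]/[Cu²⁺] and the known concentrations, [Cu²⁺] in the denominator gives [Cu²⁺] = 0.072 M.

0.072 M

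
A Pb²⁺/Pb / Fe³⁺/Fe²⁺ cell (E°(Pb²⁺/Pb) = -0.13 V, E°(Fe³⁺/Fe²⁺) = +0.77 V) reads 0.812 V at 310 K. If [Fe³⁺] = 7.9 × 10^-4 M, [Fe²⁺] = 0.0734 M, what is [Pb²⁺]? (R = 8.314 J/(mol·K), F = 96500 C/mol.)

From the Nernst equation, ln Q = nF(E° − E)/RT = 2×96500×(0.90 − 0.812)/(8.314×310) = 6.590, so Q = 728.
With Q = [Pb²⁺]·[Fe²⁺]^2/[Fe³⁺]^2 and the known concentrations, [Pb²⁺] in the numerator gives [Pb²⁺] = 0.084 M.

0.084 M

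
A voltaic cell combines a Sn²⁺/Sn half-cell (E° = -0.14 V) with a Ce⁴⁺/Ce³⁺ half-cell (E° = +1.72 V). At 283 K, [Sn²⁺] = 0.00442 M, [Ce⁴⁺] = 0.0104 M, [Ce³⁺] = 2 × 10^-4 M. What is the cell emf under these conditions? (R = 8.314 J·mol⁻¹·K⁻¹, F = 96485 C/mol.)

The Ce⁴⁺/Ce³⁺ couple has the higher reduction potential and acts as the cathode, so E°_cell = +1.72 − (-0.14) = 1.86 V.
Balancing electrons gives n = 2; the reaction quotient is Q = [Sn²⁺]·[Ce³⁺]^2/[Ce⁴⁺]^2 = 1.63 × 10^-6.
E = E° − (RT/nF) ln Q = 1.86 − (8.314×283)/(2×96485) × (-13.324) = 1.860 + 0.162 = 2.022 V.

2.02 V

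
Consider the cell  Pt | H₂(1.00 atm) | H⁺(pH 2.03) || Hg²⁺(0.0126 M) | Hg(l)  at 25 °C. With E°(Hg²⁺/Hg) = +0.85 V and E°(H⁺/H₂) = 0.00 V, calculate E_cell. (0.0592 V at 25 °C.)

0.91 V

The Hg²⁺/Hg couple is the cathode, so E°_cell = 0.85 V; n = 2.
[H⁺] = 10^(−2.03) = 0.0093 M, and Q = [H⁺]^2 / ([Hg²⁺]·P(H₂)) = 0.00691.
E = E° − (0.0592/2) log Q = 0.85 − (0.0592/2)(-2.160) = 0.914 V.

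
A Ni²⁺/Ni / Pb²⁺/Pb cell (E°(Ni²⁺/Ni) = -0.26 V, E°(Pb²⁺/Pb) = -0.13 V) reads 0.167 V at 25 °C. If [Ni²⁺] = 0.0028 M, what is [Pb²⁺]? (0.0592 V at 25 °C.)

0.05 M

From the Nernst equation, log Q = n(E° − E)/0.0592 = 2(0.13 − 0.167)/0.0592 = -1.250, so Q = 0.0562.
With Q = [Ni²⁺]/[Pb²⁺] and the known concentrations, [Pb²⁺] in the denominator gives [Pb²⁺] = 0.05 M.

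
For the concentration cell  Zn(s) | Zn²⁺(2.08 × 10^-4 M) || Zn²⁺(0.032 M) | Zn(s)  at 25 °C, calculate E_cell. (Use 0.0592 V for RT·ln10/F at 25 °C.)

0.065 V

Both half-cells are Zn²⁺/Zn, so E°_cell = 0. The concentrated side is the cathode; the cell reaction moves Zn²⁺ from high to low concentration with n = 2.
Q = [Zn²⁺]_dilute/[Zn²⁺]_conc = 2.08 × 10^-4/0.032 = 0.00650.
E = 0 − (0.0592/2) log Q = −(0.0592/2)(-2.187) = 0.0647 V.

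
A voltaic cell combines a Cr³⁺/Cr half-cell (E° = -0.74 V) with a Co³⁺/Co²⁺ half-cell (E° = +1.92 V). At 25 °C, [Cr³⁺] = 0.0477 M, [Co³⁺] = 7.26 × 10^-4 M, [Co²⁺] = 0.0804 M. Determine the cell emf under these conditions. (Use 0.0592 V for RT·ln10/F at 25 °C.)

2.57 V

The Co³⁺/Co²⁺ couple has the higher reduction potential and acts as the cathode, so E°_cell = +1.92 − (-0.74) = 2.66 V.
Balancing electrons gives n = 3; the reaction quotient is Q = [Cr³⁺]·[Co²⁺]^3/[Co³⁺]^3 = 6.48 × 10^4.
At 25 °C, E = E° − (0.0592/n) log Q = 2.66 − (0.0592/3)(4.811) = 2.660 − 0.095 = 2.565 V.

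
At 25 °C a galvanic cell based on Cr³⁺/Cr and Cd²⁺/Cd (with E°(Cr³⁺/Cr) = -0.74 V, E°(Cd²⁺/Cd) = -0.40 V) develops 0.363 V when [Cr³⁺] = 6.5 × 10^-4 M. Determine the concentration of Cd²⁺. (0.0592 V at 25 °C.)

From the Nernst equation, log Q = n(E° − E)/0.0592 = 6(0.34 − 0.363)/0.0592 = -2.331, so Q = 0.00467.
With Q = [Cr³⁺]^2/[Cd²⁺]^3 and the known concentrations, [Cd²⁺]^3 in the denominator gives [Cd²⁺] = 0.045 M.

0.045 M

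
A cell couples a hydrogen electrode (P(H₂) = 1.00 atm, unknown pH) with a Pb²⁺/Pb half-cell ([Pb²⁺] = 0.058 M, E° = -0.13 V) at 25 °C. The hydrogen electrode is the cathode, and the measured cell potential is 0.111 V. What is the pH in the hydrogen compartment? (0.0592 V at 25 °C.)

pH = 0.94

E°_cell = 0.13 V and n = 2.
log Q = n(E° − E)/0.0592 = 2×(0.13 − 0.111)/0.0592 = 0.642.
With Q = [Pb²⁺]·P(H₂) / [H⁺]^2, solving for [H⁺] gives log[H⁺] = -0.939, so pH = 0.94.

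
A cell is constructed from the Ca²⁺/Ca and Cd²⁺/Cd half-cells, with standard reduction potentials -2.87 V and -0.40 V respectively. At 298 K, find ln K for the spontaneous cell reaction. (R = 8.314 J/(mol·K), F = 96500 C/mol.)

ln K = 192.4

E°_cell = -0.40 − (-2.87) = 2.47 V, with n = 2 electrons transferred.
At equilibrium E = 0, so the Nernst equation gives ln K = nFE°/RT = (2)(96500)(2.47)/((8.314)(298)) = 192.41.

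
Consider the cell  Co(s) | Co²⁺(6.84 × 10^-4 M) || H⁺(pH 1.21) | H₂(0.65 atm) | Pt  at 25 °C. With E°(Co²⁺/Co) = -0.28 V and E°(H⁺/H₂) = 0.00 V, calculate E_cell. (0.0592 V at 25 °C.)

0.31 V

The hydrogen couple is the cathode, so E°_cell = 0.28 V; n = 2.
[H⁺] = 10^(−1.21) = 0.062 M, and Q = [Co²⁺]·P(H₂) / [H⁺]^2 = 0.117.
E = E° − (0.0592/2) log Q = 0.28 − (0.0592/2)(-0.932) = 0.308 V.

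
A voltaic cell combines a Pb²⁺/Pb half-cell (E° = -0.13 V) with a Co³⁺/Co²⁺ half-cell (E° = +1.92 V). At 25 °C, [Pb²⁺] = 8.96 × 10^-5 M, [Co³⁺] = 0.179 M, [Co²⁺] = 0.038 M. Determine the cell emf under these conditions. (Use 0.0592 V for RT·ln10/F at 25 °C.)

2.21 V

The Co³⁺/Co²⁺ couple has the higher reduction potential and acts as the cathode, so E°_cell = +1.92 − (-0.13) = 2.05 V.
Balancing electrons gives n = 2; the reaction quotient is Q = [Pb²⁺]·[Co²⁺]^2/[Co³⁺]^2 = 4.04 × 10^-6.
At 25 °C, E = E° − (0.0592/n) log Q = 2.05 − (0.0592/2)(-5.394) = 2.050 + 0.160 = 2.210 V.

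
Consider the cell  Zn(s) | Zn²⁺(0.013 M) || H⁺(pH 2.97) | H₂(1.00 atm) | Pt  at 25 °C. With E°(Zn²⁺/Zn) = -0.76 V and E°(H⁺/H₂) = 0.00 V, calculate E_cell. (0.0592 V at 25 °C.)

The hydrogen couple is the cathode, so E°_cell = 0.76 V; n = 2.
[H⁺] = 10^(−2.97) = 0.0011 M, and Q = [Zn²⁺]·P(H₂) / [H⁺]^2 = 1.13 × 10^4.
E = E° − (0.0592/2) log Q = 0.76 − (0.0592/2)(4.054) = 0.640 V.

0.64 V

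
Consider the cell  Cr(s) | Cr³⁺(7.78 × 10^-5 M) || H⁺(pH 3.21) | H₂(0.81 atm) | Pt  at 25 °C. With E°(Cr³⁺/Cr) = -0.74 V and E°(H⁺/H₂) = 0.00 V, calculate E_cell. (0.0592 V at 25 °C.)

The hydrogen couple is the cathode, so E°_cell = 0.74 V; n = 6.
[H⁺] = 10^(−3.21) = 6.2 × 10^-4 M, and Q = [Cr³⁺]^2·P(H₂)^3 / [H⁺]^6 = 5.85 × 10^10.
E = E° − (0.0592/6) log Q = 0.74 − (0.0592/6)(10.767) = 0.634 V.

0.63 V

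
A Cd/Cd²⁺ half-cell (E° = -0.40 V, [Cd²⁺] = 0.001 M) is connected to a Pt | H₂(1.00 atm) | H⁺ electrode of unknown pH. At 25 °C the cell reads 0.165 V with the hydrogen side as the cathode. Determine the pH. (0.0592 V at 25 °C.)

E°_cell = 0.40 V and n = 2.
log Q = n(E° − E)/0.0592 = 2×(0.40 − 0.165)/0.0592 = 7.939.
With Q = [Cd²⁺]·P(H₂) / [H⁺]^2, solving for [H⁺] gives log[H⁺] = -5.470, so pH = 5.47.

pH = 5.47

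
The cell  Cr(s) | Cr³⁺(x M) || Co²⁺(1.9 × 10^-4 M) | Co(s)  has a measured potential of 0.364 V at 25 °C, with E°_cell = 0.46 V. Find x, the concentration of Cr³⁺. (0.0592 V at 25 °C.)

0.19 M

From the Nernst equation, log Q = n(E° − E)/0.0592 = 6(0.46 − 0.364)/0.0592 = 9.730, so Q = 5.37 × 10^9.
With Q = [Cr³⁺]^2/[Co²⁺]^3 and the known concentrations, [Cr³⁺]^2 in the numerator gives [Cr³⁺] = 0.19 M.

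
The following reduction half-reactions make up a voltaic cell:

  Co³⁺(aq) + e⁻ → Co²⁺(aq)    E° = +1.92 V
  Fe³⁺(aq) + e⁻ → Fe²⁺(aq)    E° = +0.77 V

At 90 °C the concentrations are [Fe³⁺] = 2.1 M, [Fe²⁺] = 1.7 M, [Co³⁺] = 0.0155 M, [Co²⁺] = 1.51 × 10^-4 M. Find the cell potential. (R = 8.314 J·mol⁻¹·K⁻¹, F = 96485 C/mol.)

1.29 V

The Co³⁺/Co²⁺ couple has the higher reduction potential and acts as the cathode, so E°_cell = +1.92 − (+0.77) = 1.15 V.
Balancing electrons gives n = 1; the reaction quotient is Q = [Fe³⁺]·[Co²⁺]/([Fe²⁺]·[Co³⁺]) = 0.0120.
E = E° − (RT/nF) ln Q = 1.15 − (8.314×363)/(1×96485) × (-4.420) = 1.150 + 0.138 = 1.288 V.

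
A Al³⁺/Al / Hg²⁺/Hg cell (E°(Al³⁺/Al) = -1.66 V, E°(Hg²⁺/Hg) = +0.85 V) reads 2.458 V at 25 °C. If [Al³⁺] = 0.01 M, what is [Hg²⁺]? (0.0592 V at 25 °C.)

8.1 × 10^-4 M

From the Nernst equation, log Q = n(E° − E)/0.0592 = 6(2.51 − 2.458)/0.0592 = 5.270, so Q = 1.86 × 10^5.
With Q = [Al³⁺]^2/[Hg²⁺]^3 and the known concentrations, [Hg²⁺]^3 in the denominator gives [Hg²⁺] = 8.1 × 10^-4 M.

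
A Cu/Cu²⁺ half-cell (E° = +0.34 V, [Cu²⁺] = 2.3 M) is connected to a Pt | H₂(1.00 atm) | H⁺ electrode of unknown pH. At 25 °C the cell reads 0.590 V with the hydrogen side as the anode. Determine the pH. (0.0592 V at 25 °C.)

pH = 4.04

E°_cell = 0.34 V and n = 2.
log Q = n(E° − E)/0.0592 = 2×(0.34 − 0.590)/0.0592 = -8.446.
With Q = [H⁺]^2 / ([Cu²⁺]·P(H₂)), solving for [H⁺] gives log[H⁺] = -4.042, so pH = 4.04.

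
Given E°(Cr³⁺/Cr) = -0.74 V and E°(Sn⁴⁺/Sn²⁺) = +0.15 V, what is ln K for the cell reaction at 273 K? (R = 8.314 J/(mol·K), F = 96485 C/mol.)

E°_cell = +0.15 − (-0.74) = 0.89 V, with n = 6 electrons transferred.
At equilibrium E = 0, so the Nernst equation gives ln K = nFE°/RT = (6)(96485)(0.89)/((8.314)(273)) = 227.00.

ln K = 227.0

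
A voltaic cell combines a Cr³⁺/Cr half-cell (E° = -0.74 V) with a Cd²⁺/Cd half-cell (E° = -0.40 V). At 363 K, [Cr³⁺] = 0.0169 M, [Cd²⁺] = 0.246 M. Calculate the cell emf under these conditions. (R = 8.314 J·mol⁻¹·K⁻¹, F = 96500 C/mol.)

0.361 V

The Cd²⁺/Cd couple has the higher reduction potential and acts as the cathode, so E°_cell = -0.40 − (-0.74) = 0.34 V.
Balancing electrons gives n = 6; the reaction quotient is Q = [Cr³⁺]^2/[Cd²⁺]^3 = 0.0192.
E = E° − (RT/nF) ln Q = 0.34 − (8.314×363)/(6×96500) × (-3.954) = 0.340 + 0.021 = 0.361 V.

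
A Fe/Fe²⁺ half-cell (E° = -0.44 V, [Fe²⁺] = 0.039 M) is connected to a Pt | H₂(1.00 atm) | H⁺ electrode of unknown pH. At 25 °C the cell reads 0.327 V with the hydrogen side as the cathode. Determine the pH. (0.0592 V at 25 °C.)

E°_cell = 0.44 V and n = 2.
log Q = n(E° − E)/0.0592 = 2×(0.44 − 0.327)/0.0592 = 3.818.
With Q = [Fe²⁺]·P(H₂) / [H⁺]^2, solving for [H⁺] gives log[H⁺] = -2.613, so pH = 2.61.

pH = 2.61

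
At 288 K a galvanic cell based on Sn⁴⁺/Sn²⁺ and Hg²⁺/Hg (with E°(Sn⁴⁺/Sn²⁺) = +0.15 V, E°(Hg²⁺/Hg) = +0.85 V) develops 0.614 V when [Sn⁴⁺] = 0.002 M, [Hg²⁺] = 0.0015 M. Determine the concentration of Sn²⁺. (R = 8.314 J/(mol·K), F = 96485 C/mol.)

From the Nernst equation, ln Q = nF(E° − E)/RT = 2×96485×(0.70 − 0.614)/(8.314×288) = 6.931, so Q = 1020.
With Q = [Sn⁴⁺]/([Sn²⁺]·[Hg²⁺]) and the known concentrations, [Sn²⁺] in the denominator gives [Sn²⁺] = 0.0013 M.

0.0013 M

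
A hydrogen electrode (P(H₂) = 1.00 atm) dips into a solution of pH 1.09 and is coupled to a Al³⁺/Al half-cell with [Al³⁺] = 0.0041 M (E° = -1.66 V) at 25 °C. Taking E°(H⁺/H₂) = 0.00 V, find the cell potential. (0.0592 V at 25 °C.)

The hydrogen couple is the cathode, so E°_cell = 1.66 V; n = 6.
[H⁺] = 10^(−1.09) = 0.081 M, and Q = [Al³⁺]^2·P(H₂)^3 / [H⁺]^6 = 58.3.
E = E° − (0.0592/6) log Q = 1.66 − (0.0592/6)(1.766) = 1.643 V.

1.64 V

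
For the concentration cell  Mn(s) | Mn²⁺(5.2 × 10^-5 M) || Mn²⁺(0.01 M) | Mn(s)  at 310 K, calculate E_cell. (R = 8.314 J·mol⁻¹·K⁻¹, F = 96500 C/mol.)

0.070 V

Both half-cells are Mn²⁺/Mn, so E°_cell = 0. The concentrated side is the cathode; the cell reaction moves Mn²⁺ from high to low concentration with n = 2.
Q = [Mn²⁺]_dilute/[Mn²⁺]_conc = 5.2 × 10^-5/0.01 = 0.00520.
E = 0 − (RT/nF) ln Q = −((8.314×310)/(2×96500))(-5.259) = 0.0702 V.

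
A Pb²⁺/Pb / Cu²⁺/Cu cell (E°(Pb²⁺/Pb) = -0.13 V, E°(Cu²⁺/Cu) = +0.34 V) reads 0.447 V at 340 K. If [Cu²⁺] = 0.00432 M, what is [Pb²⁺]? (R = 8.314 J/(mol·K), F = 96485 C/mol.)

0.021 M

From the Nernst equation, ln Q = nF(E° − E)/RT = 2×96485×(0.47 − 0.447)/(8.314×340) = 1.570, so Q = 4.81.
With Q = [Pb²⁺]/[Cu²⁺] and the known concentrations, [Pb²⁺] in the numerator gives [Pb²⁺] = 0.021 M.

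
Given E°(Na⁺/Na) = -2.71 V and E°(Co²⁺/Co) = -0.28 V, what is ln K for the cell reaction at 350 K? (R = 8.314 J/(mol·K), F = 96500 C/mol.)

ln K = 161.2

E°_cell = -0.28 − (-2.71) = 2.43 V, with n = 2 electrons transferred.
At equilibrium E = 0, so the Nernst equation gives ln K = nFE°/RT = (2)(96500)(2.43)/((8.314)(350)) = 161.17.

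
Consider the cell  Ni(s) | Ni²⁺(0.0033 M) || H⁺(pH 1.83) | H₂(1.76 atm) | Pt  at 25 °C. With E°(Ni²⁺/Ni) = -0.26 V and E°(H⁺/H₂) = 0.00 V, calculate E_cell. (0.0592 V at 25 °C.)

The hydrogen couple is the cathode, so E°_cell = 0.26 V; n = 2.
[H⁺] = 10^(−1.83) = 0.015 M, and Q = [Ni²⁺]·P(H₂) / [H⁺]^2 = 26.5.
E = E° − (0.0592/2) log Q = 0.26 − (0.0592/2)(1.424) = 0.218 V.

0.22 V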